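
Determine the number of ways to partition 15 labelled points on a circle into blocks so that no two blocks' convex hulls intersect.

The non-crossing partitions of [15] form a lattice of size C_15.
C_15 = 9694845.

9694845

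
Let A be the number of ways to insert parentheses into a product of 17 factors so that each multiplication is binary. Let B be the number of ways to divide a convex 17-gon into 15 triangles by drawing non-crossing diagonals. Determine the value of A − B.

Ways to associate a product of 17 factors correspond to binary trees on 17 leaves, so the count is C_16. So A = C_16 = 35357670.
The number of triangulations of a 17-gon is the Catalan number C_15 (index = sides − 2). So B = C_15 = 9694845.
A − B = 35357670 − 9694845 = 25662825.

25662825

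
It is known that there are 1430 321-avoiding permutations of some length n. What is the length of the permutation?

8

Permutations of [n] avoiding a fixed length-3 pattern are counted by C_n. The Catalan number equal to 1430 is C_8.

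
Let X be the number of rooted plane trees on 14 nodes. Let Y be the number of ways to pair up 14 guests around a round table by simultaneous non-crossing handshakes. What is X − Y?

A rooted plane tree on 14 nodes has 13 edges, and such trees are counted by C_13. So X = C_13 = 742900.
With 14 = 2·7 people, non-crossing handshake pairings are non-crossing perfect matchings on a circle, counted by C_7. So Y = C_7 = 429.
X − Y = 742900 − 429 = 742471.

742471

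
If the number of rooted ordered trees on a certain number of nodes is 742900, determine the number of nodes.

Rooted ordered trees on m nodes are counted by C_{m−1}. The Catalan number equal to 742900 is C_13.
So the index is 13, and the number of nodes is 13 + 1 = 14.

14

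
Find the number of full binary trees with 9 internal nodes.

4862

Full binary trees with n internal nodes are counted by C_n; here n = 9.
C_9 = C(18,9)/10 = 48620/10 = 4862.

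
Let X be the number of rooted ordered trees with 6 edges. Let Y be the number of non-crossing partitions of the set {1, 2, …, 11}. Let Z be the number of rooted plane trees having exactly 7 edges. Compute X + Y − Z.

Rooted ordered trees with n edges are counted by C_n; here n = 6. So X = C_6 = 132.
Non-crossing partitions of an n-element set are counted by C_n; here n = 11. So Y = C_11 = 58786.
Rooted ordered trees with n edges are counted by C_n; here n = 7. So Z = C_7 = 429.
X + Y − Z = 132 + 58786 − 429 = 58489.

58489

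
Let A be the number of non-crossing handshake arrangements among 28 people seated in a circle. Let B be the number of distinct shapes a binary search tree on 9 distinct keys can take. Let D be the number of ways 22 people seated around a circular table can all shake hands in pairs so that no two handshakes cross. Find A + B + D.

2738088

Non-crossing handshake pairings of 2n people are counted by C_n; 28 people gives n = 14. So A = C_14 = 2674440.
Binary trees (left/right distinguished) on n nodes are counted by C_n; here n = 9. So B = C_9 = 4862.
Non-crossing handshake pairings of 2n people are counted by C_n; 22 people gives n = 11. So D = C_11 = 58786.
A + B + D = 2674440 + 4862 + 58786 = 2738088.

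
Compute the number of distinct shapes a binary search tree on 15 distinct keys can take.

There are C_n binary search tree shapes on n keys; with n = 15 that is C_15.
C_15 = C(30,15)/16 = 155117520/16 = 9694845.

9694845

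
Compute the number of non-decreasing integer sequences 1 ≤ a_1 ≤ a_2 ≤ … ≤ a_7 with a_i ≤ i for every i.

429

Weakly increasing sequences with a_i ≤ i biject with Dyck paths of semilength 7, so there are C_7.
C_7 = C_6 · 2(2·6+1)/(6+2) = 132 · 26/8 = 429.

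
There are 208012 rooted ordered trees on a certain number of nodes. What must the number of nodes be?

Rooted ordered trees on m nodes are counted by C_{m−1}, and C_12 = 208012.
So the index is 12, and the number of nodes is 12 + 1 = 13.

13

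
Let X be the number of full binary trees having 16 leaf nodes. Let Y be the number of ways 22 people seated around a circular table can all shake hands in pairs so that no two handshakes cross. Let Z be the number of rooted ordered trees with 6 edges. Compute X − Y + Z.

9636191

Full binary trees with 16 leaves have 16−1 = 15 internal nodes, so there are C_15 of them. So X = C_15 = 9694845.
Non-crossing handshake pairings of 2n people are counted by C_n; 22 people gives n = 11. So Y = C_11 = 58786.
A rooted plane tree with 6 edges has 7 nodes, and the count is C_6. So Z = C_6 = 132.
X − Y + Z = 9694845 − 58786 + 132 = 9636191.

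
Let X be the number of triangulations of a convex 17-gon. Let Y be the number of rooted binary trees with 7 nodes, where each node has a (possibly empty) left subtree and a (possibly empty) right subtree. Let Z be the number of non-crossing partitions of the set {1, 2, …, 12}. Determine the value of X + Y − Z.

9487262

A convex 17-gon is triangulated into 15 triangles, and the number of such triangulations is the Catalan number C_{17−2} = C_15. So X = C_15 = 9694845.
There are C_n binary search tree shapes on n keys; with n = 7 that is C_7. So Y = C_7 = 429.
The non-crossing partitions of [12] form a lattice of size C_12. So Z = C_12 = 208012.
X + Y − Z = 9694845 + 429 − 208012 = 9487262.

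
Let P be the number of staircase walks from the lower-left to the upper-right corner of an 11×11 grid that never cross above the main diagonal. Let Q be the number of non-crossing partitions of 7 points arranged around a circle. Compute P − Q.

Sub-diagonal monotone paths from (0,0) to (11,11) biject with Dyck paths of semilength 11, giving C_11. So P = C_11 = 58786.
Non-crossing partitions of an n-element set are counted by C_n; here n = 7. So Q = C_7 = 429.
P − Q = 58786 − 429 = 58357.

58357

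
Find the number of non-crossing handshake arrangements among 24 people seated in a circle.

With 24 = 2·12 people, non-crossing handshake pairings are non-crossing perfect matchings on a circle, counted by C_12.
C_12 = C(24,12)/13 = 2704156/13 = 208012.

208012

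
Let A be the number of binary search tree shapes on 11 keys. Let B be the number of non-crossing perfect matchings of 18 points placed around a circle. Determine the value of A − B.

Rooted binary trees with 11 nodes (each child slot possibly empty) number C_11. So A = C_11 = 58786.
Non-crossing perfect matchings of 2n points on a circle are counted by C_n; with 18 points, n = 9. So B = C_9 = 4862.
A − B = 58786 − 4862 = 53924.

53924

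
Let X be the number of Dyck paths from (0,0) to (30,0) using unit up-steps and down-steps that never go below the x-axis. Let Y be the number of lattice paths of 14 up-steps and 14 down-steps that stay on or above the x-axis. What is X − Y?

7020405

A Dyck path with 15 up-steps and 15 down-steps has semilength 15, so there are C_15 of them. So X = C_15 = 9694845.
Dyck paths of semilength n (length 2n) are counted by C_n; here n = 14. So Y = C_14 = 2674440.
X − Y = 9694845 − 2674440 = 7020405.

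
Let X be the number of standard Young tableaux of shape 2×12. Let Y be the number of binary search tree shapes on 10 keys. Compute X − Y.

191216

Standard Young tableaux of shape 2×n are counted by C_n; here n = 12. So X = C_12 = 208012.
There are C_n binary search tree shapes on n keys; with n = 10 that is C_10. So Y = C_10 = 16796.
X − Y = 208012 − 16796 = 191216.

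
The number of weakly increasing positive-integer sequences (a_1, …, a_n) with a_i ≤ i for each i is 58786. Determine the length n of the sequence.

11

Such sub-staircase sequences of length n are counted by C_n, and C_11 = 58786.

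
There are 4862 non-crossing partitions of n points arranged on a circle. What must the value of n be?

Non-crossing partitions of [n] are counted by C_n, and C_9 = 4862.

9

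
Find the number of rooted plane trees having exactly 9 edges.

Rooted ordered trees with n edges are counted by C_n; here n = 9.
C_9 = C_8 · 2(2·8+1)/(8+2) = 1430 · 34/10 = 4862.

4862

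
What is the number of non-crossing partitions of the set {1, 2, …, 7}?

The non-crossing partitions of [7] form a lattice of size C_7.
C_7 = 429.

429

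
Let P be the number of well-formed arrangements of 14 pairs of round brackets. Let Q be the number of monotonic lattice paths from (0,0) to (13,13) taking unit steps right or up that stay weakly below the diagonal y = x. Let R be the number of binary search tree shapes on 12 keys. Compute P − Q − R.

1723528

With 14 pairs the number of balanced bracket strings is the Catalan number C_14. So P = C_14 = 2674440.
Sub-diagonal monotone paths from (0,0) to (13,13) biject with Dyck paths of semilength 13, giving C_13. So Q = C_13 = 742900.
There are C_n binary search tree shapes on n keys; with n = 12 that is C_12. So R = C_12 = 208012.
P − Q − R = 2674440 − 742900 − 208012 = 1723528.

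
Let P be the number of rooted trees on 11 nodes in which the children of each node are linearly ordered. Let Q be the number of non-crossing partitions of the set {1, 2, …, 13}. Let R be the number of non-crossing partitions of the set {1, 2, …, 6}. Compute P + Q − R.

Rooted ordered (plane) trees on m nodes have m−1 edges and are counted by C_{m−1}; m = 11 gives C_10. So P = C_10 = 16796.
Non-crossing partitions of an n-element set are counted by C_n; here n = 13. So Q = C_13 = 742900.
The non-crossing partitions of [6] form a lattice of size C_6. So R = C_6 = 132.
P + Q − R = 16796 + 742900 − 132 = 759564.

759564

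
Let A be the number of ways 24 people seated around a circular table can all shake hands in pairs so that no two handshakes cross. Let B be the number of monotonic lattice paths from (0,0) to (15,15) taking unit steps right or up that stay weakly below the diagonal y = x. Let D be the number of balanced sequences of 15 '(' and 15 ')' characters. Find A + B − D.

Non-crossing handshake pairings of 2n people are counted by C_n; 24 people gives n = 12. So A = C_12 = 208012.
Sub-diagonal monotone paths from (0,0) to (15,15) biject with Dyck paths of semilength 15, giving C_15. So B = C_15 = 9694845.
A balanced arrangement of 15 bracket pairs is a Dyck word of semilength 15, so the count is C_15. So D = C_15 = 9694845.
A + B − D = 208012 + 9694845 − 9694845 = 208012.

208012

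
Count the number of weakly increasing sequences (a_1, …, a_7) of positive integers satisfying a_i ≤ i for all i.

Such sub-staircase sequences of length n are counted by C_n; here n = 7.
C_7 = C(14,7)/8 = 3432/8 = 429.

429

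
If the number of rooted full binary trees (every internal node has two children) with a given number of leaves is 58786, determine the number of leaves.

12

Full binary trees with L leaves are counted by C_{L−1}. Since C_11 = 58786, the index is 11.
So the index is 11, and the number of leaves is 11 + 1 = 12.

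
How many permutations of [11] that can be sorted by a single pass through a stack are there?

58786

By Knuth's characterisation, the stack-sortable permutations of length 11 are the 231-avoiders, numbering C_11.
C_11 = 58786.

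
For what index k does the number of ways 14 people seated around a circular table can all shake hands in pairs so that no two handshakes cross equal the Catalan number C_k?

7

Non-crossing handshake pairings of 2n people are counted by C_n; 14 people gives n = 7.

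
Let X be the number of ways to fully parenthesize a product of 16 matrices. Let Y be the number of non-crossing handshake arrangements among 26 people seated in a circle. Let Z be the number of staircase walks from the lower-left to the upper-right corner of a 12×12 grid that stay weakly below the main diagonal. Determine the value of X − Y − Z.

Bracketing 16 factors into binary products is counted by C_{16−1} = C_15. So X = C_15 = 9694845.
Non-crossing handshake pairings of 2n people are counted by C_n; 26 people gives n = 13. So Y = C_13 = 742900.
Monotone paths in an n×n grid that stay weakly below the diagonal are counted by C_n; here n = 12. So Z = C_12 = 208012.
X − Y − Z = 9694845 − 742900 − 208012 = 8743933.

8743933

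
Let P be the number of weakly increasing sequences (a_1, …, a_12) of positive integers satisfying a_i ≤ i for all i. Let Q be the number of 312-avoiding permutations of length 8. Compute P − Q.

206582

Such sub-staircase sequences of length n are counted by C_n; here n = 12. So P = C_12 = 208012.
Permutations of [n] avoiding any single length-3 pattern are counted by C_n; here n = 8. So Q = C_8 = 1430.
P − Q = 208012 − 1430 = 206582.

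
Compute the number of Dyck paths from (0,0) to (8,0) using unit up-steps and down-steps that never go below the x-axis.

14

Dyck paths of semilength n (length 2n) are counted by C_n; here n = 4.
C_4 = C(8,4)/5 = 70/5 = 14.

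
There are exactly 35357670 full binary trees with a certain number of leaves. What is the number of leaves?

17

Full binary trees with L leaves are counted by C_{L−1}. The Catalan number equal to 35357670 is C_16.
So the index is 16, and the number of leaves is 16 + 1 = 17.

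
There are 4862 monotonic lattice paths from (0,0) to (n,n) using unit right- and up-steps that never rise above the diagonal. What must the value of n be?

9

Such diagonal-avoiding paths in an n×n grid are counted by C_n. The Catalan number equal to 4862 is C_9.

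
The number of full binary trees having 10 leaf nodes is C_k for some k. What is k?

Full binary trees with 10 leaves have 10−1 = 9 internal nodes, so there are C_9 of them.

9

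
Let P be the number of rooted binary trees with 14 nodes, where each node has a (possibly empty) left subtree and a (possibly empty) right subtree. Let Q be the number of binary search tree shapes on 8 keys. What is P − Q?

Binary trees (left/right distinguished) on n nodes are counted by C_n; here n = 14. So P = C_14 = 2674440.
Rooted binary trees with 8 nodes (each child slot possibly empty) number C_8. So Q = C_8 = 1430.
P − Q = 2674440 − 1430 = 2673010.

2673010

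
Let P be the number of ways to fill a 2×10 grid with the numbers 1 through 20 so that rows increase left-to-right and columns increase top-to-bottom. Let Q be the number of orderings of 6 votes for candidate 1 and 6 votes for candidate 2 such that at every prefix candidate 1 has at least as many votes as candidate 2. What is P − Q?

16664

By the hook-length formula (or a Dyck-path bijection), SYT of shape 2×10 number C_10. So P = C_10 = 16796.
Ballot sequences with n votes each where one side never trails are Dyck words, counted by C_n; here n = 6. So Q = C_6 = 132.
P − Q = 16796 − 132 = 16664.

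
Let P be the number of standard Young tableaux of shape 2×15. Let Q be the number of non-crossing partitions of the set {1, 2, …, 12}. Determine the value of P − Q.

9486833

Standard Young tableaux of shape 2×n are counted by C_n; here n = 15. So P = C_15 = 9694845.
The non-crossing partitions of [12] form a lattice of size C_12. So Q = C_12 = 208012.
P − Q = 9694845 − 208012 = 9486833.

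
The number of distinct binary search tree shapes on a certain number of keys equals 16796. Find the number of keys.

10

Binary search tree shapes on n keys are counted by C_n; 16796 = C_10.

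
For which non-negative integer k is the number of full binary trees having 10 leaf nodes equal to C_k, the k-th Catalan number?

A full binary tree with L leaves has L−1 internal nodes and is counted by C_{L−1}; L = 10 gives C_9.

9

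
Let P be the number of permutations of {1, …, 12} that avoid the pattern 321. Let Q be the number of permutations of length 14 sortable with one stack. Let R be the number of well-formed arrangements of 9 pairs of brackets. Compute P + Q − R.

2877590

For any fixed pattern of length 3, the pattern-avoiding permutations of [12] number C_12. So P = C_12 = 208012.
Stack-sortable permutations are exactly the 231-avoiding ones, counted by C_n; here n = 14. So Q = C_14 = 2674440.
With 9 pairs the number of balanced bracket strings is the Catalan number C_9. So R = C_9 = 4862.
P + Q − R = 208012 + 2674440 − 4862 = 2877590.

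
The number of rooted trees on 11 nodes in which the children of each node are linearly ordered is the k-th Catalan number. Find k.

10

A rooted plane tree on 11 nodes has 10 edges, and such trees are counted by C_10.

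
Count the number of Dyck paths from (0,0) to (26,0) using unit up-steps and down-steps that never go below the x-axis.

742900

Paths of 13 up- and 13 down-steps that never dip below the axis are Dyck paths; their count is C_13.
C_13 = C(26,13)/14 = 10400600/14 = 742900.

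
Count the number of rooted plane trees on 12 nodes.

Rooted ordered (plane) trees on m nodes have m−1 edges and are counted by C_{m−1}; m = 12 gives C_11.
C_11 = C(22,11)/12 = 705432/12 = 58786.

58786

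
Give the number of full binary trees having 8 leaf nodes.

429

A full binary tree with L leaves has L−1 internal nodes and is counted by C_{L−1}; L = 8 gives C_7.
C_7 = C(14,7)/8 = 3432/8 = 429.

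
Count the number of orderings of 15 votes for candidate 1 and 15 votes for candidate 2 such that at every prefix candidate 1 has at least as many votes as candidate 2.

Ballot sequences with n votes each where one side never trails are Dyck words, counted by C_n; here n = 15.
C_15 = C_14 · 2(2·14+1)/(14+2) = 2674440 · 58/16 = 9694845.

9694845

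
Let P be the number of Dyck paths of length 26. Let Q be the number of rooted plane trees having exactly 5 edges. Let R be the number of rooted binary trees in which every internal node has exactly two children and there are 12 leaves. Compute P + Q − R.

Dyck paths of semilength n (length 2n) are counted by C_n; here n = 13. So P = C_13 = 742900.
Rooted ordered trees with n edges are counted by C_n; here n = 5. So Q = C_5 = 42.
Full binary trees with 12 leaves have 12−1 = 11 internal nodes, so there are C_11 of them. So R = C_11 = 58786.
P + Q − R = 742900 + 42 − 58786 = 684156.

684156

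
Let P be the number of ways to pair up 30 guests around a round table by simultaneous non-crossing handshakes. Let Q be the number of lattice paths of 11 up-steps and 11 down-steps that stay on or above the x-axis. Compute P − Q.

Non-crossing handshake pairings of 2n people are counted by C_n; 30 people gives n = 15. So P = C_15 = 9694845.
Paths of 11 up- and 11 down-steps that never dip below the axis are Dyck paths; their count is C_11. So Q = C_11 = 58786.
P − Q = 9694845 − 58786 = 9636059.

9636059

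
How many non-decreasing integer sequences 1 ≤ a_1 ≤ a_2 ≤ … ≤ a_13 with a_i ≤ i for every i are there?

742900

Such sub-staircase sequences of length n are counted by C_n; here n = 13.
C_13 = C(26,13)/14 = 10400600/14 = 742900.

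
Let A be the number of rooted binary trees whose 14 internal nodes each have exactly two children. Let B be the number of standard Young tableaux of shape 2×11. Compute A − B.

The number of full binary trees on 14 internal nodes is the Catalan number C_14. So A = C_14 = 2674440.
By the hook-length formula (or a Dyck-path bijection), SYT of shape 2×11 number C_11. So B = C_11 = 58786.
A − B = 2674440 − 58786 = 2615654.

2615654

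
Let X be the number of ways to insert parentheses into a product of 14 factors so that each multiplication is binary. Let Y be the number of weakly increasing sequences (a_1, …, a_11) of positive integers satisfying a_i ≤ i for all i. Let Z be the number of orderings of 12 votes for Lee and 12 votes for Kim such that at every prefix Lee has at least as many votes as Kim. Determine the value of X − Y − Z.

Parenthesizations of m factors correspond to full binary trees with m leaves, counted by C_{m−1}; m = 14 gives C_13. So X = C_13 = 742900.
Weakly increasing sequences with a_i ≤ i biject with Dyck paths of semilength 11, so there are C_11. So Y = C_11 = 58786.
Reading a vote for the leader as '(' and for the other as ')' turns such a sequence into a balanced string of 12 pairs, so the count is C_12. So Z = C_12 = 208012.
X − Y − Z = 742900 − 58786 − 208012 = 476102.

476102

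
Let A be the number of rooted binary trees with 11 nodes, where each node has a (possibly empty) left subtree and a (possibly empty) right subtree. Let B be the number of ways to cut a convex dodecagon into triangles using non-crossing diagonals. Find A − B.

Rooted binary trees with 11 nodes (each child slot possibly empty) number C_11. So A = C_11 = 58786.
The number of triangulations of a 12-gon is the Catalan number C_10 (index = sides − 2). So B = C_10 = 16796.
A − B = 58786 − 16796 = 41990.

41990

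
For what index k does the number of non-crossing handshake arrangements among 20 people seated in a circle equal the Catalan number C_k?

10

Non-crossing handshake pairings of 2n people are counted by C_n; 20 people gives n = 10.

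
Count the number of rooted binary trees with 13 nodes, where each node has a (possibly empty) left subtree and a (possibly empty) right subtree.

There are C_n binary search tree shapes on n keys; with n = 13 that is C_13.
C_13 = C(26,13)/14 = 10400600/14 = 742900.

742900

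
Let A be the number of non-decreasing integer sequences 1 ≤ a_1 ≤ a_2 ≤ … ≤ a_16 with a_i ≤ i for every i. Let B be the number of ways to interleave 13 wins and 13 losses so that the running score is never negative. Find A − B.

Weakly increasing sequences with a_i ≤ i biject with Dyck paths of semilength 16, so there are C_16. So A = C_16 = 35357670.
Ballot sequences with n votes each where one side never trails are Dyck words, counted by C_n; here n = 13. So B = C_13 = 742900.
A − B = 35357670 − 742900 = 34614770.

34614770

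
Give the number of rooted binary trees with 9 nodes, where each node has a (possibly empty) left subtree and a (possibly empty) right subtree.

Binary trees (left/right distinguished) on n nodes are counted by C_n; here n = 9.
C_9 = C(18,9)/10 = 48620/10 = 4862.

4862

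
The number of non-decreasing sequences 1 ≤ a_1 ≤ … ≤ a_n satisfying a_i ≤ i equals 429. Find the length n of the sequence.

7

Such sub-staircase sequences of length n are counted by C_n. The Catalan number equal to 429 is C_7.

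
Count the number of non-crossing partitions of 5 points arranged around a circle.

Non-crossing partitions of an n-element set are counted by C_n; here n = 5.
C_5 = 42.

42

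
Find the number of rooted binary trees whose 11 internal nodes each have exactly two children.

58786

Full binary trees with n internal nodes are counted by C_n; here n = 11.
C_11 = 58786.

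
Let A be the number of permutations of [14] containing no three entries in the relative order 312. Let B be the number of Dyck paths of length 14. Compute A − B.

2674011

For any fixed pattern of length 3, the pattern-avoiding permutations of [14] number C_14. So A = C_14 = 2674440.
Paths of 7 up- and 7 down-steps that never dip below the axis are Dyck paths; their count is C_7. So B = C_7 = 429.
A − B = 2674440 − 429 = 2674011.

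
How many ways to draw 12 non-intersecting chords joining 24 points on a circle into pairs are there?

Non-crossing perfect matchings of 2n points on a circle are counted by C_n; with 24 points, n = 12.
C_12 = C(24,12)/13 = 2704156/13 = 208012.

208012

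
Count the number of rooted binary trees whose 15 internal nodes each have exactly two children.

Full binary trees with n internal nodes are counted by C_n; here n = 15.
C_15 = 9694845.

9694845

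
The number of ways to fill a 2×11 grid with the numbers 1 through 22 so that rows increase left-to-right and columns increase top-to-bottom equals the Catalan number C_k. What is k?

Standard Young tableaux of shape 2×n are counted by C_n; here n = 11.

11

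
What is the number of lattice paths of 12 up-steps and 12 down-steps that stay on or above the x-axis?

Dyck paths of semilength n (length 2n) are counted by C_n; here n = 12.
C_12 = C(24,12)/13 = 2704156/13 = 208012.

208012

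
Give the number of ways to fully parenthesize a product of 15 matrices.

2674440

Parenthesizations of m factors correspond to full binary trees with m leaves, counted by C_{m−1}; m = 15 gives C_14.
C_14 = C(28,14)/15 = 40116600/15 = 2674440.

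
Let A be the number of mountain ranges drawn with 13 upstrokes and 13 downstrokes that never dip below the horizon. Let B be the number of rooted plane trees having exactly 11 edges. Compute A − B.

A Dyck path with 13 up-steps and 13 down-steps has semilength 13, so there are C_13 of them. So A = C_13 = 742900.
Rooted ordered trees with n edges are counted by C_n; here n = 11. So B = C_11 = 58786.
A − B = 742900 − 58786 = 684114.

684114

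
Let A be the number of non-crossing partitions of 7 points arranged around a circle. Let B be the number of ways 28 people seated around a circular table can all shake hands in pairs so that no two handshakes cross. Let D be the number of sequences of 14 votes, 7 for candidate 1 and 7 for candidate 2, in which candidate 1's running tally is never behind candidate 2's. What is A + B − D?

Non-crossing partitions of an n-element set are counted by C_n; here n = 7. So A = C_7 = 429.
Non-crossing handshake pairings of 2n people are counted by C_n; 28 people gives n = 14. So B = C_14 = 2674440.
Reading a vote for the leader as '(' and for the other as ')' turns such a sequence into a balanced string of 7 pairs, so the count is C_7. So D = C_7 = 429.
A + B − D = 429 + 2674440 − 429 = 2674440.

2674440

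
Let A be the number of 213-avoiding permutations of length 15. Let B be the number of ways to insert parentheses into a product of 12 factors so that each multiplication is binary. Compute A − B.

Permutations of [n] avoiding any single length-3 pattern are counted by C_n; here n = 15. So A = C_15 = 9694845.
Parenthesizations of m factors correspond to full binary trees with m leaves, counted by C_{m−1}; m = 12 gives C_11. So B = C_11 = 58786.
A − B = 9694845 − 58786 = 9636059.

9636059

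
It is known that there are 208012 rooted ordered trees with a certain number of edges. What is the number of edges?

Rooted ordered trees with n edges are counted by C_n. Since C_12 = 208012, the index is 12.

12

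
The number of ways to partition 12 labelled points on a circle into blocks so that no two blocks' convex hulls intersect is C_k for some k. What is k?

12

Non-crossing partitions of an n-element set are counted by C_n; here n = 12.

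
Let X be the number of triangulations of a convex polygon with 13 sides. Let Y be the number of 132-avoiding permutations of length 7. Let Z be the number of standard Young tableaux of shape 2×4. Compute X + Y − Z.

59201

The number of triangulations of a 13-gon is the Catalan number C_11 (index = sides − 2). So X = C_11 = 58786.
Permutations of [n] avoiding any single length-3 pattern are counted by C_n; here n = 7. So Y = C_7 = 429.
Standard Young tableaux of shape 2×n are counted by C_n; here n = 4. So Z = C_4 = 14.
X + Y − Z = 58786 + 429 − 14 = 59201.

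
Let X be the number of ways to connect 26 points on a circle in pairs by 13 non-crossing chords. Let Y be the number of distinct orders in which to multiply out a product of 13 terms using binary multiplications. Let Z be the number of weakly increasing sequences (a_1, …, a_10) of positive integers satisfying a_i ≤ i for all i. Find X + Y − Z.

Pairing 26 circle points by 13 non-crossing chords gives C_13 matchings. So X = C_13 = 742900.
Ways to associate a product of 13 factors correspond to binary trees on 13 leaves, so the count is C_12. So Y = C_12 = 208012.
Weakly increasing sequences with a_i ≤ i biject with Dyck paths of semilength 10, so there are C_10. So Z = C_10 = 16796.
X + Y − Z = 742900 + 208012 − 16796 = 934116.

934116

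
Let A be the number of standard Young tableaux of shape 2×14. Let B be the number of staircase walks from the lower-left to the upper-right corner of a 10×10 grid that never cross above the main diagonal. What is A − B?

By the hook-length formula (or a Dyck-path bijection), SYT of shape 2×14 number C_14. So A = C_14 = 2674440.
Monotone paths in an n×n grid that stay weakly below the diagonal are counted by C_n; here n = 10. So B = C_10 = 16796.
A − B = 2674440 − 16796 = 2657644.

2657644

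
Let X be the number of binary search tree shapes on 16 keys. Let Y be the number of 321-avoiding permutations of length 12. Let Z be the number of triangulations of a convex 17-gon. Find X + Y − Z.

25870837

Rooted binary trees with 16 nodes (each child slot possibly empty) number C_16. So X = C_16 = 35357670.
Permutations of [n] avoiding any single length-3 pattern are counted by C_n; here n = 12. So Y = C_12 = 208012.
The number of triangulations of a 17-gon is the Catalan number C_15 (index = sides − 2). So Z = C_15 = 9694845.
X + Y − Z = 35357670 + 208012 − 9694845 = 25870837.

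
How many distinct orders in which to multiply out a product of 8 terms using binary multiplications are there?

429

Parenthesizations of m factors correspond to full binary trees with m leaves, counted by C_{m−1}; m = 8 gives C_7.
C_7 = C(14,7)/8 = 3432/8 = 429.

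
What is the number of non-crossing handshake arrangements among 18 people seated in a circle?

4862

Non-crossing handshake pairings of 2n people are counted by C_n; 18 people gives n = 9.
C_9 = C(18,9)/10 = 48620/10 = 4862.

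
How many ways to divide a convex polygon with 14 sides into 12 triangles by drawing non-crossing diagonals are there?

208012

A convex 14-gon is triangulated into 12 triangles, and the number of such triangulations is the Catalan number C_{14−2} = C_12.
C_12 = C(24,12)/13 = 2704156/13 = 208012.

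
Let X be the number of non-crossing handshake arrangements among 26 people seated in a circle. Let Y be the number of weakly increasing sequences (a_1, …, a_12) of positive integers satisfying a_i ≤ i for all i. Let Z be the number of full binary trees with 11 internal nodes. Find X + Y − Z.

892126

Non-crossing handshake pairings of 2n people are counted by C_n; 26 people gives n = 13. So X = C_13 = 742900.
Weakly increasing sequences with a_i ≤ i biject with Dyck paths of semilength 12, so there are C_12. So Y = C_12 = 208012.
Full binary trees with n internal nodes are counted by C_n; here n = 11. So Z = C_11 = 58786.
X + Y − Z = 742900 + 208012 − 58786 = 892126.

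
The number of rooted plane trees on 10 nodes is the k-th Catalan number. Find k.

9

A rooted plane tree on 10 nodes has 9 edges, and such trees are counted by C_9.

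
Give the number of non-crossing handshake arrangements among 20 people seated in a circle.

16796

Non-crossing handshake pairings of 2n people are counted by C_n; 20 people gives n = 10.
C_10 = C(20,10)/11 = 184756/11 = 16796.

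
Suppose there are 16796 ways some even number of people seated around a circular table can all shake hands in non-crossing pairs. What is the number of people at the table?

20

Non-crossing handshake pairings of 2n people are counted by C_n; 16796 = C_10.
So n = 10, and there are 2n = 20 people.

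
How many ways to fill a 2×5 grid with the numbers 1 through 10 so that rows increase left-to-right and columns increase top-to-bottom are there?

42

By the hook-length formula (or a Dyck-path bijection), SYT of shape 2×5 number C_5.
C_5 = C(10,5)/6 = 252/6 = 42.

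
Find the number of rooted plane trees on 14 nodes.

A rooted plane tree on 14 nodes has 13 edges, and such trees are counted by C_13.
C_13 = C_12 · 2(2·12+1)/(12+2) = 208012 · 50/14 = 742900.

742900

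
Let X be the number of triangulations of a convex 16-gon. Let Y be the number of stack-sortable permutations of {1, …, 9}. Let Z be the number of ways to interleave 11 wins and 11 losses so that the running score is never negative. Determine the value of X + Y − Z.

2620516

The number of triangulations of a 16-gon is the Catalan number C_14 (index = sides − 2). So X = C_14 = 2674440.
Stack-sortable permutations are exactly the 231-avoiding ones, counted by C_n; here n = 9. So Y = C_9 = 4862.
Reading a vote for the leader as '(' and for the other as ')' turns such a sequence into a balanced string of 11 pairs, so the count is C_11. So Z = C_11 = 58786.
X + Y − Z = 2674440 + 4862 − 58786 = 2620516.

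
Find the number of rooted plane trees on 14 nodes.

742900

Rooted ordered (plane) trees on m nodes have m−1 edges and are counted by C_{m−1}; m = 14 gives C_13.
C_13 = 742900.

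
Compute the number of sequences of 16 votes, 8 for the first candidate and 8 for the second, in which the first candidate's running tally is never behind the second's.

Ballot sequences with n votes each where one side never trails are Dyck words, counted by C_n; here n = 8.
C_8 = C(16,8)/9 = 12870/9 = 1430.

1430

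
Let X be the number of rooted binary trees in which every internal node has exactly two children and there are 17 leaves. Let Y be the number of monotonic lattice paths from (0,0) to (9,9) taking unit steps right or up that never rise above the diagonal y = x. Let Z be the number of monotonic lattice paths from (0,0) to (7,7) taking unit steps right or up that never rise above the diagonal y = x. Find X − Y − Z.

35352379

A full binary tree with L leaves has L−1 internal nodes and is counted by C_{L−1}; L = 17 gives C_16. So X = C_16 = 35357670.
Monotone paths in an n×n grid that stay weakly below the diagonal are counted by C_n; here n = 9. So Y = C_9 = 4862.
Monotone paths in an n×n grid that stay weakly below the diagonal are counted by C_n; here n = 7. So Z = C_7 = 429.
X − Y − Z = 35357670 − 4862 − 429 = 35352379.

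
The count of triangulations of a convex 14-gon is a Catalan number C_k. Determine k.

A convex 14-gon is triangulated into 12 triangles, and the number of such triangulations is the Catalan number C_{14−2} = C_12.

12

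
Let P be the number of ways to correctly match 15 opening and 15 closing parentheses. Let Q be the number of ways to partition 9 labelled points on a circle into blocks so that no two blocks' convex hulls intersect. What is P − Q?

Balanced strings of n pairs of brackets are counted by C_n; here n = 15. So P = C_15 = 9694845.
Non-crossing partitions of an n-element set are counted by C_n; here n = 9. So Q = C_9 = 4862.
P − Q = 9694845 − 4862 = 9689983.

9689983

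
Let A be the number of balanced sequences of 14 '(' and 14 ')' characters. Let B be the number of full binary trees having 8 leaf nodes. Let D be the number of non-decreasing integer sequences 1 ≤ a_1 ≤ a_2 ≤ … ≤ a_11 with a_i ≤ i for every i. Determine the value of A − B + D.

2732797

Balanced strings of n pairs of brackets are counted by C_n; here n = 14. So A = C_14 = 2674440.
A full binary tree with L leaves has L−1 internal nodes and is counted by C_{L−1}; L = 8 gives C_7. So B = C_7 = 429.
Weakly increasing sequences with a_i ≤ i biject with Dyck paths of semilength 11, so there are C_11. So D = C_11 = 58786.
A − B + D = 2674440 − 429 + 58786 = 2732797.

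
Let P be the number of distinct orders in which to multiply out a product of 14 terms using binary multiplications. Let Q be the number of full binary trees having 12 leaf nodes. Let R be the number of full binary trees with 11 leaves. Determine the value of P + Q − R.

784890

Parenthesizations of m factors correspond to full binary trees with m leaves, counted by C_{m−1}; m = 14 gives C_13. So P = C_13 = 742900.
A full binary tree with L leaves has L−1 internal nodes and is counted by C_{L−1}; L = 12 gives C_11. So Q = C_11 = 58786.
Full binary trees with 11 leaves have 11−1 = 10 internal nodes, so there are C_10 of them. So R = C_10 = 16796.
P + Q − R = 742900 + 58786 − 16796 = 784890.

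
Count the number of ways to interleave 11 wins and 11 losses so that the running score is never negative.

58786

Ballot sequences with n votes each where one side never trails are Dyck words, counted by C_n; here n = 11.
C_11 = C(22,11)/12 = 705432/12 = 58786.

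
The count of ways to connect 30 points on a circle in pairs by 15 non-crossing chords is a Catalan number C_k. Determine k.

Pairing 30 circle points by 15 non-crossing chords gives C_15 matchings.

15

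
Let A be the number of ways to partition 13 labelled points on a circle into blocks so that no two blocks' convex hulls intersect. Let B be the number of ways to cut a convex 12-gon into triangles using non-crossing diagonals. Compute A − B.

Non-crossing partitions of an n-element set are counted by C_n; here n = 13. So A = C_13 = 742900.
A convex 12-gon is triangulated into 10 triangles, and the number of such triangulations is the Catalan number C_{12−2} = C_10. So B = C_10 = 16796.
A − B = 742900 − 16796 = 726104.

726104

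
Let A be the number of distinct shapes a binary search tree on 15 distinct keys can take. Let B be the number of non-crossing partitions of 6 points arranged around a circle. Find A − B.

Rooted binary trees with 15 nodes (each child slot possibly empty) number C_15. So A = C_15 = 9694845.
Non-crossing partitions of an n-element set are counted by C_n; here n = 6. So B = C_6 = 132.
A − B = 9694845 − 132 = 9694713.

9694713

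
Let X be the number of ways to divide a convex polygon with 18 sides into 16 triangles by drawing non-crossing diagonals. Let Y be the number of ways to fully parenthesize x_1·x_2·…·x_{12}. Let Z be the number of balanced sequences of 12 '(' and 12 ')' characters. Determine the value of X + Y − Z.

35208444

A convex 18-gon is triangulated into 16 triangles, and the number of such triangulations is the Catalan number C_{18−2} = C_16. So X = C_16 = 35357670.
Bracketing 12 factors into binary products is counted by C_{12−1} = C_11. So Y = C_11 = 58786.
Balanced strings of n pairs of brackets are counted by C_n; here n = 12. So Z = C_12 = 208012.
X + Y − Z = 35357670 + 58786 − 208012 = 35208444.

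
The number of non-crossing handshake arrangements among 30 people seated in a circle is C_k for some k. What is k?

With 30 = 2·15 people, non-crossing handshake pairings are non-crossing perfect matchings on a circle, counted by C_15.

15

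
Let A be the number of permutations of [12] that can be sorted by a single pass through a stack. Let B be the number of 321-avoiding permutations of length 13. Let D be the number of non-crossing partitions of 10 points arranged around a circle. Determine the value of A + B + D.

Stack-sortable permutations are exactly the 231-avoiding ones, counted by C_n; here n = 12. So A = C_12 = 208012.
For any fixed pattern of length 3, the pattern-avoiding permutations of [13] number C_13. So B = C_13 = 742900.
Non-crossing partitions of an n-element set are counted by C_n; here n = 10. So D = C_10 = 16796.
A + B + D = 208012 + 742900 + 16796 = 967708.

967708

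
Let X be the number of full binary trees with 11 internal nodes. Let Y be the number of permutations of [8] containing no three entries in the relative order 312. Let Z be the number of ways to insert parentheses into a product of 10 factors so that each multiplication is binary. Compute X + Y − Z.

55354

The number of full binary trees on 11 internal nodes is the Catalan number C_11. So X = C_11 = 58786.
For any fixed pattern of length 3, the pattern-avoiding permutations of [8] number C_8. So Y = C_8 = 1430.
Parenthesizations of m factors correspond to full binary trees with m leaves, counted by C_{m−1}; m = 10 gives C_9. So Z = C_9 = 4862.
X + Y − Z = 58786 + 1430 − 4862 = 55354.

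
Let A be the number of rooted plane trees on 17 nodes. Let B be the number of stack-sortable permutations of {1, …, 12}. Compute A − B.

35149658

A rooted plane tree on 17 nodes has 16 edges, and such trees are counted by C_16. So A = C_16 = 35357670.
By Knuth's characterisation, the stack-sortable permutations of length 12 are the 231-avoiders, numbering C_12. So B = C_12 = 208012.
A − B = 35357670 − 208012 = 35149658.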